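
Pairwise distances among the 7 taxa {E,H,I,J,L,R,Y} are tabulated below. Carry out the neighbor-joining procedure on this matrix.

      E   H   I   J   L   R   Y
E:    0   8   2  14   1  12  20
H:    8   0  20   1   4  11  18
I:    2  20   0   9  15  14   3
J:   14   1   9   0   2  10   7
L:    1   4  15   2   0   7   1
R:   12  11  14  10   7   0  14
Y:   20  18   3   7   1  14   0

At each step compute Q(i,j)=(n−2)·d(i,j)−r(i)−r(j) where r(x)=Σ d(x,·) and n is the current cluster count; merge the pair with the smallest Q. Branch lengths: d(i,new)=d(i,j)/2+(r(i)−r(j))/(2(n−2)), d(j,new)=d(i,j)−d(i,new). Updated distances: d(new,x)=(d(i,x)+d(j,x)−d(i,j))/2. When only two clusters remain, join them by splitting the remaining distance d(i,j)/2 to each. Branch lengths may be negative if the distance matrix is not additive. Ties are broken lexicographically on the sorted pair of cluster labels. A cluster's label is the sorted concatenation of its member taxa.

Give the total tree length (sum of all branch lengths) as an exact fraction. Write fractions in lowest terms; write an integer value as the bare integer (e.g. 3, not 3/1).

step 1: merge (I,Y) at d=3, Q=-111; branch lengths I→3/2, Y→3/2; new cluster IY
  updated: d(E,IY)=19/2, d(H,IY)=35/2, d(IY,J)=13/2, d(IY,L)=13/2, d(IY,R)=25/2
step 2: merge (H,J) at d=1, Q=-71; branch lengths H→3/2, J→-1/2; new cluster HJ
  updated: d(E,HJ)=21/2, d(HJ,IY)=23/2, d(HJ,L)=5/2, d(HJ,R)=10
step 3: merge (E,L) at d=1, Q=-47; branch lengths E→19/6, L→-13/6; new cluster EL
  updated: d(EL,HJ)=6, d(EL,IY)=15/2, d(EL,R)=9
step 4: merge (EL,IY) at d=15/2, Q=-39; branch lengths EL→3/2, IY→6; new cluster EILY
  updated: d(EILY,HJ)=5, d(EILY,R)=7
step 5: merge (EILY,HJ) at d=5, Q=-22; branch lengths EILY→1, HJ→4; new cluster EHIJLY
  updated: d(EHIJLY,R)=6
step 6: merge (EHIJLY,R) at d=6; branch lengths EHIJLY→3, R→3; new cluster EHIJLRY
final tree: ((((E:19/6,L:-13/6):3/2,(I:3/2,Y:3/2):6):1,(H:3/2,J:-1/2):4):3,R:3)
total length: 47/2

47/2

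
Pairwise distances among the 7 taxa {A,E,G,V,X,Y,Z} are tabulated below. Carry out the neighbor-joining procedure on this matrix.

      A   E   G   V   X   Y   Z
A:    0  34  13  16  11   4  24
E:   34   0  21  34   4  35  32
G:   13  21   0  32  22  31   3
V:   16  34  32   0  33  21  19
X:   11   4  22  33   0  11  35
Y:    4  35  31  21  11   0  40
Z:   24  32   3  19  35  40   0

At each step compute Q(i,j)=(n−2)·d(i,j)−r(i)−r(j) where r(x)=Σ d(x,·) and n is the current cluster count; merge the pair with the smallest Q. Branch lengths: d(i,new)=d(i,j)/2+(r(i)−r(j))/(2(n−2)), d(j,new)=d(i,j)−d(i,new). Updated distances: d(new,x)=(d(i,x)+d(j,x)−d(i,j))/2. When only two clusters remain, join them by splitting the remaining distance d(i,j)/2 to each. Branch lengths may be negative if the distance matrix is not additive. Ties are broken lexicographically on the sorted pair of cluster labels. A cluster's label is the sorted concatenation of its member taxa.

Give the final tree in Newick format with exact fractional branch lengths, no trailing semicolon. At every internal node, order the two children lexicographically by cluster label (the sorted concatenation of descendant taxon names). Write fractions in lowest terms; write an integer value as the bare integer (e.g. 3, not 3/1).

((((A:-7/4,Y:23/4):79/16,V:185/16):67/16,(E:31/4,X:-15/4):203/16):181/32,(G:-8/5,Z:23/5):181/32)

1. join G+Z (d=3, Q=-260) ⇒ GZ; edges |G|=-8/5, |Z|=23/5
  updated: d(A,GZ)=17, d(E,GZ)=25, d(GZ,V)=24, d(GZ,X)=27, d(GZ,Y)=34
2. join E+X (d=4, Q=-202) ⇒ EX; edges |E|=31/4, |X|=-15/4
  updated: d(A,EX)=41/2, d(EX,GZ)=24, d(EX,V)=63/2, d(EX,Y)=21
3. join A+Y (d=4, Q=-251/2) ⇒ AY; edges |A|=-7/4, |Y|=23/4
  updated: d(AY,EX)=75/4, d(AY,GZ)=47/2, d(AY,V)=33/2
4. join AY+V (d=33/2, Q=-391/4) ⇒ AVY; edges |AY|=79/16, |V|=185/16
  updated: d(AVY,EX)=135/8, d(AVY,GZ)=31/2
5. join AVY+EX (d=135/8, Q=-451/8) ⇒ AEVXY; edges |AVY|=67/16, |EX|=203/16
  updated: d(AEVXY,GZ)=181/16
6. join AEVXY+GZ (d=181/16) ⇒ AEGVXYZ; edges |AEVXY|=181/32, |GZ|=181/32
final tree: ((((A:-7/4,Y:23/4):79/16,V:185/16):67/16,(E:31/4,X:-15/4):203/16):181/32,(G:-8/5,Z:23/5):181/32)
total length: 891/16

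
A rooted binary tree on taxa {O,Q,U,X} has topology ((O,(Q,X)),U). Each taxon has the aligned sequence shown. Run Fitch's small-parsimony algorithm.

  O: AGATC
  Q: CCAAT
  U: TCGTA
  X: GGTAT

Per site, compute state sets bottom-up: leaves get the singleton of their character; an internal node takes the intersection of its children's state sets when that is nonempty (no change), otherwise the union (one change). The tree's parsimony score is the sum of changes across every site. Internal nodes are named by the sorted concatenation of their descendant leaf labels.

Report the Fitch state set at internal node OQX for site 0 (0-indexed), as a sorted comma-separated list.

A,C,G

QX@0: {C} ∪ {G} = {C,G} (union, +1)
OQX@0: {A} ∪ {C,G} = {A,C,G} (union, +1)
OQUX@0: {A,C,G} ∪ {T} = {A,C,G,T} (union, +1)
QX@1: {C} ∪ {G} = {C,G} (union, +1)
OQX@1: {G} ∩ {C,G} = {G} (intersection, +0)
OQUX@1: {G} ∪ {C} = {C,G} (union, +1)
QX@2: {A} ∪ {T} = {A,T} (union, +1)
OQX@2: {A} ∩ {A,T} = {A} (intersection, +0)
OQUX@2: {A} ∪ {G} = {A,G} (union, +1)
QX@3: {A} ∩ {A} = {A} (intersection, +0)
OQX@3: {T} ∪ {A} = {A,T} (union, +1)
OQUX@3: {A,T} ∩ {T} = {T} (intersection, +0)
QX@4: {T} ∩ {T} = {T} (intersection, +0)
OQX@4: {C} ∪ {T} = {C,T} (union, +1)
OQUX@4: {C,T} ∪ {A} = {A,C,T} (union, +1)
per-site changes: [3, 2, 2, 1, 2]; total = 10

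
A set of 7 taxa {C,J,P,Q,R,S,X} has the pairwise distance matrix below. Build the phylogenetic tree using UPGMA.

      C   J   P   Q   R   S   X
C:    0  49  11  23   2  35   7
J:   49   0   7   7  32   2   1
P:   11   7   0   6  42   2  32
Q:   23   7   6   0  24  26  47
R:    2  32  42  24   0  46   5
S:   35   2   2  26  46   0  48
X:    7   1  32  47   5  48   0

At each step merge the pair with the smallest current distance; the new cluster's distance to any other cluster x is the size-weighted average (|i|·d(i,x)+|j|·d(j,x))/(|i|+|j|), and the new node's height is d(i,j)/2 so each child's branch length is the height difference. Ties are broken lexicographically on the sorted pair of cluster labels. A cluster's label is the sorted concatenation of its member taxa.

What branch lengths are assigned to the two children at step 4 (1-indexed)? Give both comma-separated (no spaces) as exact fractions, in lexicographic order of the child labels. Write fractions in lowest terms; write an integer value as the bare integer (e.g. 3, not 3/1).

1. join J+X (d=1) ⇒ JX; edges |J|=1/2, |X|=1/2
  updated: d(C,JX)=28, d(JX,P)=39/2, d(JX,Q)=27, d(JX,R)=37/2, d(JX,S)=25
2. join C+R (d=2) ⇒ CR; edges |C|=1, |R|=1
  updated: d(CR,JX)=93/4, d(CR,P)=53/2, d(CR,Q)=47/2, d(CR,S)=81/2
3. join P+S (d=2) ⇒ PS; edges |P|=1, |S|=1
  updated: d(CR,PS)=67/2, d(JX,PS)=89/4, d(PS,Q)=16
4. join PS+Q (d=16) ⇒ PQS; edges |PS|=7, |Q|=8
  updated: d(CR,PQS)=181/6, d(JX,PQS)=143/6
5. join CR+JX (d=93/4) ⇒ CJRX; edges |CR|=85/8, |JX|=89/8
  updated: d(CJRX,PQS)=27
6. join CJRX+PQS (d=27) ⇒ CJPQRSX; edges |CJRX|=15/8, |PQS|=11/2
final tree: (((C:1,R:1):85/8,(J:1/2,X:1/2):89/8):15/8,((P:1,S:1):7,Q:8):11/2)
total length: 393/8

7,8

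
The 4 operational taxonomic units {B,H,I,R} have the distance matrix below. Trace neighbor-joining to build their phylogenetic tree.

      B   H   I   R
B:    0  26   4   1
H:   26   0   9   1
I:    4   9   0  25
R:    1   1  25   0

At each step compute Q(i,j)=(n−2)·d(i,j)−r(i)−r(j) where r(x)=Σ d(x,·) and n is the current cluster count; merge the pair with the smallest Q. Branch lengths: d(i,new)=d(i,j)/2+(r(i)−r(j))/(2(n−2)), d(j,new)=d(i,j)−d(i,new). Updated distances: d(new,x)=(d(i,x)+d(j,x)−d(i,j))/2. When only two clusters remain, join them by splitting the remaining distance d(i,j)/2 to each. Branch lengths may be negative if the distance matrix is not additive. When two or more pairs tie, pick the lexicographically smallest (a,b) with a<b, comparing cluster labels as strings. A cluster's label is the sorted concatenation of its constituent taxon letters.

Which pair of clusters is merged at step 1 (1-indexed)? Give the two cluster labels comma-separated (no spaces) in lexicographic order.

B,I

iteration 1: select B,I (d=4, Q=-61); attach at lengths (1/4, 15/4); label the merged cluster BI
  updated: d(BI,H)=31/2, d(BI,R)=11
iteration 2: select BI,H (d=31/2, Q=-55/2); attach at lengths (51/4, 11/4); label the merged cluster BHI
  updated: d(BHI,R)=-7/4
iteration 3: select BHI,R (d=-7/4); attach at lengths (-7/8, -7/8); label the merged cluster BHIR
final tree: (((B:1/4,I:15/4):51/4,H:11/4):-7/8,R:-7/8)
total length: 71/4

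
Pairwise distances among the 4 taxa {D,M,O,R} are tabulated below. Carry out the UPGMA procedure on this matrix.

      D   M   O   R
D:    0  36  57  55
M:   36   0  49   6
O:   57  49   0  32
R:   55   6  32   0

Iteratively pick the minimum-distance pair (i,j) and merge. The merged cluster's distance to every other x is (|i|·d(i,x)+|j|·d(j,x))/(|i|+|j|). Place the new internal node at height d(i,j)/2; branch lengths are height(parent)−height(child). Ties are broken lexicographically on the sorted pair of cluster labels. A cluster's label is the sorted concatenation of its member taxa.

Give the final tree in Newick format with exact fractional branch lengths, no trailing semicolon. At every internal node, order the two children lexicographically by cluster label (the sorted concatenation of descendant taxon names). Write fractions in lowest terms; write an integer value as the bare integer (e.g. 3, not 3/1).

iteration 1: select M,R (d=6); attach at lengths (3, 3); label the merged cluster MR
  updated: d(D,MR)=91/2, d(MR,O)=81/2
iteration 2: select MR,O (d=81/2); attach at lengths (69/4, 81/4); label the merged cluster MOR
  updated: d(D,MOR)=148/3
iteration 3: select D,MOR (d=148/3); attach at lengths (74/3, 53/12); label the merged cluster DMOR
final tree: (D:74/3,((M:3,R:3):69/4,O:81/4):53/12)
total length: 871/12

(D:74/3,((M:3,R:3):69/4,O:81/4):53/12)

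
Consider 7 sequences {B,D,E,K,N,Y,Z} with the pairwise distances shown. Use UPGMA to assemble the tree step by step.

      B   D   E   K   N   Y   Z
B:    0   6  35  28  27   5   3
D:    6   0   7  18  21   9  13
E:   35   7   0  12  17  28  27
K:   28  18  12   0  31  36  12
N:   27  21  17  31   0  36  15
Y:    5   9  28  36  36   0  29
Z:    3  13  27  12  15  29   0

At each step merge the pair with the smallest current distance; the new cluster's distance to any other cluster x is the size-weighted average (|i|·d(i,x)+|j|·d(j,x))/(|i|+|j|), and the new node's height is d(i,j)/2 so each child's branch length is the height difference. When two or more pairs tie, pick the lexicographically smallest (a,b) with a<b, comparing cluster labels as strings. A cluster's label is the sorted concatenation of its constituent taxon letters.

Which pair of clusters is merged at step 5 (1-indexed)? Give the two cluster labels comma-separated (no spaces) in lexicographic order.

BYZ,DEK

step 1: merge (B,Z) at d=3; branch lengths B→3/2, Z→3/2; new cluster BZ
  updated: d(BZ,D)=19/2, d(BZ,E)=31, d(BZ,K)=20, d(BZ,N)=21, d(BZ,Y)=17
step 2: merge (D,E) at d=7; branch lengths D→7/2, E→7/2; new cluster DE
  updated: d(BZ,DE)=81/4, d(DE,K)=15, d(DE,N)=19, d(DE,Y)=37/2
step 3: merge (DE,K) at d=15; branch lengths DE→4, K→15/2; new cluster DEK
  updated: d(BZ,DEK)=121/6, d(DEK,N)=23, d(DEK,Y)=73/3
step 4: merge (BZ,Y) at d=17; branch lengths BZ→7, Y→17/2; new cluster BYZ
  updated: d(BYZ,DEK)=194/9, d(BYZ,N)=26
step 5: merge (BYZ,DEK) at d=194/9; branch lengths BYZ→41/18, DEK→59/18; new cluster BDEKYZ
  updated: d(BDEKYZ,N)=49/2
step 6: merge (BDEKYZ,N) at d=49/2; branch lengths BDEKYZ→53/36, N→49/4; new cluster BDEKNYZ
final tree: ((((B:3/2,Z:3/2):7,Y:17/2):41/18,((D:7/2,E:7/2):4,K:15/2):59/18):53/36,N:49/4)
total length: 1013/18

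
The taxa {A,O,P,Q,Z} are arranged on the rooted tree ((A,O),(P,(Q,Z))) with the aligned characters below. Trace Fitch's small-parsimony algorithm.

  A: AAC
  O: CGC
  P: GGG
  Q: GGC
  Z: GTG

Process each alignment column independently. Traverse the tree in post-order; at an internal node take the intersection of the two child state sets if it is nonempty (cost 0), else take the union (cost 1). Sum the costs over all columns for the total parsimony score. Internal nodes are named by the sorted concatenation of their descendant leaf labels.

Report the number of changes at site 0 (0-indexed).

2

AO@0: {A} ∪ {C} = {A,C} (union, +1)
QZ@0: {G} ∩ {G} = {G} (intersection, +0)
PQZ@0: {G} ∩ {G} = {G} (intersection, +0)
AOPQZ@0: {A,C} ∪ {G} = {A,C,G} (union, +1)
AO@1: {A} ∪ {G} = {A,G} (union, +1)
QZ@1: {G} ∪ {T} = {G,T} (union, +1)
PQZ@1: {G} ∩ {G,T} = {G} (intersection, +0)
AOPQZ@1: {A,G} ∩ {G} = {G} (intersection, +0)
AO@2: {C} ∩ {C} = {C} (intersection, +0)
QZ@2: {C} ∪ {G} = {C,G} (union, +1)
PQZ@2: {G} ∩ {C,G} = {G} (intersection, +0)
AOPQZ@2: {C} ∪ {G} = {C,G} (union, +1)
per-site changes: [2, 2, 2]; total = 6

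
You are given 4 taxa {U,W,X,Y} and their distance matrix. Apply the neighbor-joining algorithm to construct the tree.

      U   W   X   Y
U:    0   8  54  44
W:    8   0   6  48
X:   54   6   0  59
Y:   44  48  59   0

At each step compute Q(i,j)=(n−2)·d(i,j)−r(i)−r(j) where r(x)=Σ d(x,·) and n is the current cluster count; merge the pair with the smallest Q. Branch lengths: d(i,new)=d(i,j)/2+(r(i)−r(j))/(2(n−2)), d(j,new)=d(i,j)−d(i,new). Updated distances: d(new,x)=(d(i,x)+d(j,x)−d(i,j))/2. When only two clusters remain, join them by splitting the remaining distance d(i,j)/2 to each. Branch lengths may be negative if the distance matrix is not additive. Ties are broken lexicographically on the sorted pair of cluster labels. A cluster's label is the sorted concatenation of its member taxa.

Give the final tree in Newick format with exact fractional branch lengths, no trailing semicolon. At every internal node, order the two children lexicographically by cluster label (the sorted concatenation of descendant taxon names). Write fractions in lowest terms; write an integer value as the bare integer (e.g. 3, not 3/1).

1. join U+Y (d=44, Q=-169) ⇒ UY; edges |U|=43/4, |Y|=133/4
  updated: d(UY,W)=6, d(UY,X)=69/2
2. join UY+W (d=6, Q=-93/2) ⇒ UWY; edges |UY|=69/4, |W|=-45/4
  updated: d(UWY,X)=69/4
3. join UWY+X (d=69/4) ⇒ UWXY; edges |UWY|=69/8, |X|=69/8
final tree: (((U:43/4,Y:133/4):69/4,W:-45/4):69/8,X:69/8)
total length: 269/4

(((U:43/4,Y:133/4):69/4,W:-45/4):69/8,X:69/8)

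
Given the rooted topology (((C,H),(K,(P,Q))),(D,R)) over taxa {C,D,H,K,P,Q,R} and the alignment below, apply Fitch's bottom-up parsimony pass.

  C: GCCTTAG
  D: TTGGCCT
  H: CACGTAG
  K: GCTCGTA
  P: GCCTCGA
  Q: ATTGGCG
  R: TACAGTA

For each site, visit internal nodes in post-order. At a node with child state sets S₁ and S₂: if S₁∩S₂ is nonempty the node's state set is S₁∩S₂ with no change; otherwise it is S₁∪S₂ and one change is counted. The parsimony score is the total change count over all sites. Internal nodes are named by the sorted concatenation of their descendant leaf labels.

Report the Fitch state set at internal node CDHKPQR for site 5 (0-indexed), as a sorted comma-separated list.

[col 0] CH: children C:{G}, H:{C} ∪→ {C,G}; cost 1
[col 0] PQ: children P:{G}, Q:{A} ∪→ {A,G}; cost 1
[col 0] KPQ: children K:{G}, PQ:{A,G} ∩→ {G}; cost 0
[col 0] CHKPQ: children CH:{C,G}, KPQ:{G} ∩→ {G}; cost 0
[col 0] DR: children D:{T}, R:{T} ∩→ {T}; cost 0
[col 0] CDHKPQR: children CHKPQ:{G}, DR:{T} ∪→ {G,T}; cost 1
[col 1] CH: children C:{C}, H:{A} ∪→ {A,C}; cost 1
[col 1] PQ: children P:{C}, Q:{T} ∪→ {C,T}; cost 1
[col 1] KPQ: children K:{C}, PQ:{C,T} ∩→ {C}; cost 0
[col 1] CHKPQ: children CH:{A,C}, KPQ:{C} ∩→ {C}; cost 0
[col 1] DR: children D:{T}, R:{A} ∪→ {A,T}; cost 1
[col 1] CDHKPQR: children CHKPQ:{C}, DR:{A,T} ∪→ {A,C,T}; cost 1
[col 2] CH: children C:{C}, H:{C} ∩→ {C}; cost 0
[col 2] PQ: children P:{C}, Q:{T} ∪→ {C,T}; cost 1
[col 2] KPQ: children K:{T}, PQ:{C,T} ∩→ {T}; cost 0
[col 2] CHKPQ: children CH:{C}, KPQ:{T} ∪→ {C,T}; cost 1
[col 2] DR: children D:{G}, R:{C} ∪→ {C,G}; cost 1
[col 2] CDHKPQR: children CHKPQ:{C,T}, DR:{C,G} ∩→ {C}; cost 0
[col 3] CH: children C:{T}, H:{G} ∪→ {G,T}; cost 1
[col 3] PQ: children P:{T}, Q:{G} ∪→ {G,T}; cost 1
[col 3] KPQ: children K:{C}, PQ:{G,T} ∪→ {C,G,T}; cost 1
[col 3] CHKPQ: children CH:{G,T}, KPQ:{C,G,T} ∩→ {G,T}; cost 0
[col 3] DR: children D:{G}, R:{A} ∪→ {A,G}; cost 1
[col 3] CDHKPQR: children CHKPQ:{G,T}, DR:{A,G} ∩→ {G}; cost 0
[col 4] CH: children C:{T}, H:{T} ∩→ {T}; cost 0
[col 4] PQ: children P:{C}, Q:{G} ∪→ {C,G}; cost 1
[col 4] KPQ: children K:{G}, PQ:{C,G} ∩→ {G}; cost 0
[col 4] CHKPQ: children CH:{T}, KPQ:{G} ∪→ {G,T}; cost 1
[col 4] DR: children D:{C}, R:{G} ∪→ {C,G}; cost 1
[col 4] CDHKPQR: children CHKPQ:{G,T}, DR:{C,G} ∩→ {G}; cost 0
[col 5] CH: children C:{A}, H:{A} ∩→ {A}; cost 0
[col 5] PQ: children P:{G}, Q:{C} ∪→ {C,G}; cost 1
[col 5] KPQ: children K:{T}, PQ:{C,G} ∪→ {C,G,T}; cost 1
[col 5] CHKPQ: children CH:{A}, KPQ:{C,G,T} ∪→ {A,C,G,T}; cost 1
[col 5] DR: children D:{C}, R:{T} ∪→ {C,T}; cost 1
[col 5] CDHKPQR: children CHKPQ:{A,C,G,T}, DR:{C,T} ∩→ {C,T}; cost 0
[col 6] CH: children C:{G}, H:{G} ∩→ {G}; cost 0
[col 6] PQ: children P:{A}, Q:{G} ∪→ {A,G}; cost 1
[col 6] KPQ: children K:{A}, PQ:{A,G} ∩→ {A}; cost 0
[col 6] CHKPQ: children CH:{G}, KPQ:{A} ∪→ {A,G}; cost 1
[col 6] DR: children D:{T}, R:{A} ∪→ {A,T}; cost 1
[col 6] CDHKPQR: children CHKPQ:{A,G}, DR:{A,T} ∩→ {A}; cost 0
per-site changes: [3, 4, 3, 4, 3, 4, 3]; total = 24

C,T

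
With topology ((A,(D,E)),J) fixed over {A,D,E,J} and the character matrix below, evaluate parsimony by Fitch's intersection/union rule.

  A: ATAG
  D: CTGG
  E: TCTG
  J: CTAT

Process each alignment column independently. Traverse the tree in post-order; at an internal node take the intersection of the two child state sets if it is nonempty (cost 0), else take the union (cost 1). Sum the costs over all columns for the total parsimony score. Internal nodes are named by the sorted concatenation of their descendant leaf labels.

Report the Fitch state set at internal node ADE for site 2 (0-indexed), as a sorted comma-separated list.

A,G,T

[col 0] DE: children D:{C}, E:{T} ∪→ {C,T}; cost 1
[col 0] ADE: children A:{A}, DE:{C,T} ∪→ {A,C,T}; cost 1
[col 0] ADEJ: children ADE:{A,C,T}, J:{C} ∩→ {C}; cost 0
[col 1] DE: children D:{T}, E:{C} ∪→ {C,T}; cost 1
[col 1] ADE: children A:{T}, DE:{C,T} ∩→ {T}; cost 0
[col 1] ADEJ: children ADE:{T}, J:{T} ∩→ {T}; cost 0
[col 2] DE: children D:{G}, E:{T} ∪→ {G,T}; cost 1
[col 2] ADE: children A:{A}, DE:{G,T} ∪→ {A,G,T}; cost 1
[col 2] ADEJ: children ADE:{A,G,T}, J:{A} ∩→ {A}; cost 0
[col 3] DE: children D:{G}, E:{G} ∩→ {G}; cost 0
[col 3] ADE: children A:{G}, DE:{G} ∩→ {G}; cost 0
[col 3] ADEJ: children ADE:{G}, J:{T} ∪→ {G,T}; cost 1
per-site changes: [2, 1, 2, 1]; total = 6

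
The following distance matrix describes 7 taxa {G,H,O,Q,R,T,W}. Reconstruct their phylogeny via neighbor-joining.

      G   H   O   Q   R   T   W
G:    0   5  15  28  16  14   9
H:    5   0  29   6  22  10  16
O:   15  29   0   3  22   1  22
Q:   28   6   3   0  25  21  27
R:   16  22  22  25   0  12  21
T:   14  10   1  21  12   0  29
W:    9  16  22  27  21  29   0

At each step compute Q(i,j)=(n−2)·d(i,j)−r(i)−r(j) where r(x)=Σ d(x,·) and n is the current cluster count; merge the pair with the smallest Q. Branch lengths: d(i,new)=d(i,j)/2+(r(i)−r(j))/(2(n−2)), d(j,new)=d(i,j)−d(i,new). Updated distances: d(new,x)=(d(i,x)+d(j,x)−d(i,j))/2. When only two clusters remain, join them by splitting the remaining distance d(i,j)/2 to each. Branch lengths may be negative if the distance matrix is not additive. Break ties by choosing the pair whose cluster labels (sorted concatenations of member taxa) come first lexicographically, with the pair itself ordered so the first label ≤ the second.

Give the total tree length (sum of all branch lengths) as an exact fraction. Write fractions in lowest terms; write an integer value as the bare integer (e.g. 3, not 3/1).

1. join O+Q (d=3, Q=-187) ⇒ OQ; edges |O|=-3/10, |Q|=33/10
  updated: d(G,OQ)=20, d(H,OQ)=16, d(OQ,R)=22, d(OQ,T)=19/2, d(OQ,W)=23
2. join OQ+T (d=19/2, Q=-127) ⇒ OQT; edges |OQ|=27/4, |T|=11/4
  updated: d(G,OQT)=49/4, d(H,OQT)=33/4, d(OQT,R)=49/4, d(OQT,W)=85/4
3. join OQT+R (d=49/4, Q=-177/2) ⇒ OQRT; edges |OQT|=13/4, |R|=9
  updated: d(G,OQRT)=8, d(H,OQRT)=9, d(OQRT,W)=15
4. join G+W (d=9, Q=-44) ⇒ GW; edges |G|=0, |W|=9
  updated: d(GW,H)=6, d(GW,OQRT)=7
5. join GW+H (d=6, Q=-22) ⇒ GHW; edges |GW|=2, |H|=4
  updated: d(GHW,OQRT)=5
6. join GHW+OQRT (d=5) ⇒ GHOQRTW; edges |GHW|=5/2, |OQRT|=5/2
final tree: (((G:0,W:9):2,H:4):5/2,(((O:-3/10,Q:33/10):27/4,T:11/4):13/4,R:9):5/2)
total length: 179/4

179/4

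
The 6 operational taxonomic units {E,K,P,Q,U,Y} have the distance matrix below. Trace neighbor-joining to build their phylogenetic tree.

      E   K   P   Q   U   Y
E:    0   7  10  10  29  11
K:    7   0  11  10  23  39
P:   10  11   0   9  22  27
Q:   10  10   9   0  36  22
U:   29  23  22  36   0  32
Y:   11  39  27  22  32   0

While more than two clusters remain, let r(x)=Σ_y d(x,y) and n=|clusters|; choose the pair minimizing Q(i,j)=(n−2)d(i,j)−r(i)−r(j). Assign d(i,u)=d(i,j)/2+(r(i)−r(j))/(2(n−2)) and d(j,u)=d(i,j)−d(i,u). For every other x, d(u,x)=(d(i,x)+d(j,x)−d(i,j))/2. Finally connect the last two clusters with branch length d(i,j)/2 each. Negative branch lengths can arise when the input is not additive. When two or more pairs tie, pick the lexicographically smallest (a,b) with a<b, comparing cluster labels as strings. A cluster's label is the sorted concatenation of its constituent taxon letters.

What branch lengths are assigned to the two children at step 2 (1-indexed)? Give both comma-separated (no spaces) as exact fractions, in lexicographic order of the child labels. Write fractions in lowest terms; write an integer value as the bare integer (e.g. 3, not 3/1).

step 1: merge (E,Y) at d=11, Q=-154; branch lengths E→-5/2, Y→27/2; new cluster EY
  updated: d(EY,K)=35/2, d(EY,P)=13, d(EY,Q)=21/2, d(EY,U)=25
step 2: merge (EY,Q) at d=21/2, Q=-100; branch lengths EY→16/3, Q→31/6; new cluster EQY
  updated: d(EQY,K)=17/2, d(EQY,P)=23/4, d(EQY,U)=101/4
step 3: merge (EQY,P) at d=23/4, Q=-267/4; branch lengths EQY→49/16, P→43/16; new cluster EPQY
  updated: d(EPQY,K)=55/8, d(EPQY,U)=83/4
step 4: merge (EPQY,K) at d=55/8, Q=-405/8; branch lengths EPQY→37/16, K→73/16; new cluster EKPQY
  updated: d(EKPQY,U)=295/16
step 5: merge (EKPQY,U) at d=295/16; branch lengths EKPQY→295/32, U→295/32; new cluster EKPQUY
final tree: (((((E:-5/2,Y:27/2):16/3,Q:31/6):49/16,P:43/16):37/16,K:73/16):295/32,U:295/32)
total length: 841/16

16/3,31/6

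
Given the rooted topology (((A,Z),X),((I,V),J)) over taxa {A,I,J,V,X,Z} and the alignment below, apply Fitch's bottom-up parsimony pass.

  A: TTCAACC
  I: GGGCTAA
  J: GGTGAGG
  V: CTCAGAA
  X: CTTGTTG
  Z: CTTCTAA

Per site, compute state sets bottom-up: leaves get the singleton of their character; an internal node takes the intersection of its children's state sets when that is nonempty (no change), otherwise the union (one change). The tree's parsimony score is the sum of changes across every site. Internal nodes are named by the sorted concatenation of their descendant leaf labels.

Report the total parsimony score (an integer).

21

AZ@0: {T} ∪ {C} = {C,T} (union, +1)
AXZ@0: {C,T} ∩ {C} = {C} (intersection, +0)
IV@0: {G} ∪ {C} = {C,G} (union, +1)
IJV@0: {C,G} ∩ {G} = {G} (intersection, +0)
AIJVXZ@0: {C} ∪ {G} = {C,G} (union, +1)
AZ@1: {T} ∩ {T} = {T} (intersection, +0)
AXZ@1: {T} ∩ {T} = {T} (intersection, +0)
IV@1: {G} ∪ {T} = {G,T} (union, +1)
IJV@1: {G,T} ∩ {G} = {G} (intersection, +0)
AIJVXZ@1: {T} ∪ {G} = {G,T} (union, +1)
AZ@2: {C} ∪ {T} = {C,T} (union, +1)
AXZ@2: {C,T} ∩ {T} = {T} (intersection, +0)
IV@2: {G} ∪ {C} = {C,G} (union, +1)
IJV@2: {C,G} ∪ {T} = {C,G,T} (union, +1)
AIJVXZ@2: {T} ∩ {C,G,T} = {T} (intersection, +0)
AZ@3: {A} ∪ {C} = {A,C} (union, +1)
AXZ@3: {A,C} ∪ {G} = {A,C,G} (union, +1)
IV@3: {C} ∪ {A} = {A,C} (union, +1)
IJV@3: {A,C} ∪ {G} = {A,C,G} (union, +1)
AIJVXZ@3: {A,C,G} ∩ {A,C,G} = {A,C,G} (intersection, +0)
AZ@4: {A} ∪ {T} = {A,T} (union, +1)
AXZ@4: {A,T} ∩ {T} = {T} (intersection, +0)
IV@4: {T} ∪ {G} = {G,T} (union, +1)
IJV@4: {G,T} ∪ {A} = {A,G,T} (union, +1)
AIJVXZ@4: {T} ∩ {A,G,T} = {T} (intersection, +0)
AZ@5: {C} ∪ {A} = {A,C} (union, +1)
AXZ@5: {A,C} ∪ {T} = {A,C,T} (union, +1)
IV@5: {A} ∩ {A} = {A} (intersection, +0)
IJV@5: {A} ∪ {G} = {A,G} (union, +1)
AIJVXZ@5: {A,C,T} ∩ {A,G} = {A} (intersection, +0)
AZ@6: {C} ∪ {A} = {A,C} (union, +1)
AXZ@6: {A,C} ∪ {G} = {A,C,G} (union, +1)
IV@6: {A} ∩ {A} = {A} (intersection, +0)
IJV@6: {A} ∪ {G} = {A,G} (union, +1)
AIJVXZ@6: {A,C,G} ∩ {A,G} = {A,G} (intersection, +0)
per-site changes: [3, 2, 3, 4, 3, 3, 3]; total = 21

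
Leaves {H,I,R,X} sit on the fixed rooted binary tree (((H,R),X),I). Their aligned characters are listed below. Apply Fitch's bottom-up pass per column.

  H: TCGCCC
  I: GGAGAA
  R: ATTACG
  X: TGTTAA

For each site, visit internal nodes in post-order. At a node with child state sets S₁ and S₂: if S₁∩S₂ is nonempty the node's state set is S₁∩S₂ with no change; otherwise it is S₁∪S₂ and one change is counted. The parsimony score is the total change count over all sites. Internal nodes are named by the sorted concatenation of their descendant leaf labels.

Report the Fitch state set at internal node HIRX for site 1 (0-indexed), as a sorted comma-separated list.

G

[col 0] HR: children H:{T}, R:{A} ∪→ {A,T}; cost 1
[col 0] HRX: children HR:{A,T}, X:{T} ∩→ {T}; cost 0
[col 0] HIRX: children HRX:{T}, I:{G} ∪→ {G,T}; cost 1
[col 1] HR: children H:{C}, R:{T} ∪→ {C,T}; cost 1
[col 1] HRX: children HR:{C,T}, X:{G} ∪→ {C,G,T}; cost 1
[col 1] HIRX: children HRX:{C,G,T}, I:{G} ∩→ {G}; cost 0
[col 2] HR: children H:{G}, R:{T} ∪→ {G,T}; cost 1
[col 2] HRX: children HR:{G,T}, X:{T} ∩→ {T}; cost 0
[col 2] HIRX: children HRX:{T}, I:{A} ∪→ {A,T}; cost 1
[col 3] HR: children H:{C}, R:{A} ∪→ {A,C}; cost 1
[col 3] HRX: children HR:{A,C}, X:{T} ∪→ {A,C,T}; cost 1
[col 3] HIRX: children HRX:{A,C,T}, I:{G} ∪→ {A,C,G,T}; cost 1
[col 4] HR: children H:{C}, R:{C} ∩→ {C}; cost 0
[col 4] HRX: children HR:{C}, X:{A} ∪→ {A,C}; cost 1
[col 4] HIRX: children HRX:{A,C}, I:{A} ∩→ {A}; cost 0
[col 5] HR: children H:{C}, R:{G} ∪→ {C,G}; cost 1
[col 5] HRX: children HR:{C,G}, X:{A} ∪→ {A,C,G}; cost 1
[col 5] HIRX: children HRX:{A,C,G}, I:{A} ∩→ {A}; cost 0
per-site changes: [2, 2, 2, 3, 1, 2]; total = 12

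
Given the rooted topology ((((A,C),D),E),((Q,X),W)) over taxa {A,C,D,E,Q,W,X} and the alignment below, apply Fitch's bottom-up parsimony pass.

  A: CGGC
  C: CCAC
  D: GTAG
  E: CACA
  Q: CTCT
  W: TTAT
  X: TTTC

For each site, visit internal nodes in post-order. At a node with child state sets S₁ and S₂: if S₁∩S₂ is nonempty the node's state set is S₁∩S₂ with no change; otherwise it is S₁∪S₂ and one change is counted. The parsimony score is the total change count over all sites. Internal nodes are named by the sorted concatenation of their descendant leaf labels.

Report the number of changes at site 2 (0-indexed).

4

AC@0: {C} ∩ {C} = {C} (intersection, +0)
ACD@0: {C} ∪ {G} = {C,G} (union, +1)
ACDE@0: {C,G} ∩ {C} = {C} (intersection, +0)
QX@0: {C} ∪ {T} = {C,T} (union, +1)
QWX@0: {C,T} ∩ {T} = {T} (intersection, +0)
ACDEQWX@0: {C} ∪ {T} = {C,T} (union, +1)
AC@1: {G} ∪ {C} = {C,G} (union, +1)
ACD@1: {C,G} ∪ {T} = {C,G,T} (union, +1)
ACDE@1: {C,G,T} ∪ {A} = {A,C,G,T} (union, +1)
QX@1: {T} ∩ {T} = {T} (intersection, +0)
QWX@1: {T} ∩ {T} = {T} (intersection, +0)
ACDEQWX@1: {A,C,G,T} ∩ {T} = {T} (intersection, +0)
AC@2: {G} ∪ {A} = {A,G} (union, +1)
ACD@2: {A,G} ∩ {A} = {A} (intersection, +0)
ACDE@2: {A} ∪ {C} = {A,C} (union, +1)
QX@2: {C} ∪ {T} = {C,T} (union, +1)
QWX@2: {C,T} ∪ {A} = {A,C,T} (union, +1)
ACDEQWX@2: {A,C} ∩ {A,C,T} = {A,C} (intersection, +0)
AC@3: {C} ∩ {C} = {C} (intersection, +0)
ACD@3: {C} ∪ {G} = {C,G} (union, +1)
ACDE@3: {C,G} ∪ {A} = {A,C,G} (union, +1)
QX@3: {T} ∪ {C} = {C,T} (union, +1)
QWX@3: {C,T} ∩ {T} = {T} (intersection, +0)
ACDEQWX@3: {A,C,G} ∪ {T} = {A,C,G,T} (union, +1)
per-site changes: [3, 3, 4, 4]; total = 14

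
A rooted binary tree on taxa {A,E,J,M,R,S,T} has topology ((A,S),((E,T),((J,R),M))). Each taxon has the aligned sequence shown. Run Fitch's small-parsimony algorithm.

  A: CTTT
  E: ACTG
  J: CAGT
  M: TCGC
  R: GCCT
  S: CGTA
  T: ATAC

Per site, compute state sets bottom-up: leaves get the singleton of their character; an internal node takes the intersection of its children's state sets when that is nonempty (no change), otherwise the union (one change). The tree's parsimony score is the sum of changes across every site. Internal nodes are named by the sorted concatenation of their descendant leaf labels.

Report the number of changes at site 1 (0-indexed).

4

AS@0: {C} ∩ {C} = {C} (intersection, +0)
ET@0: {A} ∩ {A} = {A} (intersection, +0)
JR@0: {C} ∪ {G} = {C,G} (union, +1)
JMR@0: {C,G} ∪ {T} = {C,G,T} (union, +1)
EJMRT@0: {A} ∪ {C,G,T} = {A,C,G,T} (union, +1)
AEJMRST@0: {C} ∩ {A,C,G,T} = {C} (intersection, +0)
AS@1: {T} ∪ {G} = {G,T} (union, +1)
ET@1: {C} ∪ {T} = {C,T} (union, +1)
JR@1: {A} ∪ {C} = {A,C} (union, +1)
JMR@1: {A,C} ∩ {C} = {C} (intersection, +0)
EJMRT@1: {C,T} ∩ {C} = {C} (intersection, +0)
AEJMRST@1: {G,T} ∪ {C} = {C,G,T} (union, +1)
AS@2: {T} ∩ {T} = {T} (intersection, +0)
ET@2: {T} ∪ {A} = {A,T} (union, +1)
JR@2: {G} ∪ {C} = {C,G} (union, +1)
JMR@2: {C,G} ∩ {G} = {G} (intersection, +0)
EJMRT@2: {A,T} ∪ {G} = {A,G,T} (union, +1)
AEJMRST@2: {T} ∩ {A,G,T} = {T} (intersection, +0)
AS@3: {T} ∪ {A} = {A,T} (union, +1)
ET@3: {G} ∪ {C} = {C,G} (union, +1)
JR@3: {T} ∩ {T} = {T} (intersection, +0)
JMR@3: {T} ∪ {C} = {C,T} (union, +1)
EJMRT@3: {C,G} ∩ {C,T} = {C} (intersection, +0)
AEJMRST@3: {A,T} ∪ {C} = {A,C,T} (union, +1)
per-site changes: [3, 4, 3, 4]; total = 14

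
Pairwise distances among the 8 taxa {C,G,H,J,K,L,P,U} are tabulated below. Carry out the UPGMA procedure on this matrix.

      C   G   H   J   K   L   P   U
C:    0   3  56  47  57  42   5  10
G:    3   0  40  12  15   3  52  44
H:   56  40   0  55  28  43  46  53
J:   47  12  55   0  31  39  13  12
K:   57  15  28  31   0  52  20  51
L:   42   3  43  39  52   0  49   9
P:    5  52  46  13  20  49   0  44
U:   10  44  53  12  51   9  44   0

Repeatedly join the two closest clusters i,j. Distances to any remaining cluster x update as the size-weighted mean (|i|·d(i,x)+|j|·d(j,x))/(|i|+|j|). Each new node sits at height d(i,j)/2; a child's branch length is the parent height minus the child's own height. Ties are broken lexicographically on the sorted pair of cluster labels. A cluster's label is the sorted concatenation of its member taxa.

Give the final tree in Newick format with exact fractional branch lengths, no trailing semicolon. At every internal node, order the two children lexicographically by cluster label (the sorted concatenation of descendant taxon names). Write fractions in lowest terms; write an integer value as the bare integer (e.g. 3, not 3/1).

step 1: merge (C,G) at d=3; branch lengths C→3/2, G→3/2; new cluster CG
  updated: d(CG,H)=48, d(CG,J)=59/2, d(CG,K)=36, d(CG,L)=45/2, d(CG,P)=57/2, d(CG,U)=27
step 2: merge (L,U) at d=9; branch lengths L→9/2, U→9/2; new cluster LU
  updated: d(CG,LU)=99/4, d(H,LU)=48, d(J,LU)=51/2, d(K,LU)=103/2, d(LU,P)=93/2
step 3: merge (J,P) at d=13; branch lengths J→13/2, P→13/2; new cluster JP
  updated: d(CG,JP)=29, d(H,JP)=101/2, d(JP,K)=51/2, d(JP,LU)=36
step 4: merge (CG,LU) at d=99/4; branch lengths CG→87/8, LU→63/8; new cluster CGLU
  updated: d(CGLU,H)=48, d(CGLU,JP)=65/2, d(CGLU,K)=175/4
step 5: merge (JP,K) at d=51/2; branch lengths JP→25/4, K→51/4; new cluster JKP
  updated: d(CGLU,JKP)=145/4, d(H,JKP)=43
step 6: merge (CGLU,JKP) at d=145/4; branch lengths CGLU→23/4, JKP→43/8; new cluster CGJKLPU
  updated: d(CGJKLPU,H)=321/7
step 7: merge (CGJKLPU,H) at d=321/7; branch lengths CGJKLPU→269/56, H→321/14; new cluster CGHJKLPU
final tree: ((((C:3/2,G:3/2):87/8,(L:9/2,U:9/2):63/8):23/4,((J:13/2,P:13/2):25/4,K:51/4):43/8):269/56,H:321/14)
total length: 2845/28

((((C:3/2,G:3/2):87/8,(L:9/2,U:9/2):63/8):23/4,((J:13/2,P:13/2):25/4,K:51/4):43/8):269/56,H:321/14)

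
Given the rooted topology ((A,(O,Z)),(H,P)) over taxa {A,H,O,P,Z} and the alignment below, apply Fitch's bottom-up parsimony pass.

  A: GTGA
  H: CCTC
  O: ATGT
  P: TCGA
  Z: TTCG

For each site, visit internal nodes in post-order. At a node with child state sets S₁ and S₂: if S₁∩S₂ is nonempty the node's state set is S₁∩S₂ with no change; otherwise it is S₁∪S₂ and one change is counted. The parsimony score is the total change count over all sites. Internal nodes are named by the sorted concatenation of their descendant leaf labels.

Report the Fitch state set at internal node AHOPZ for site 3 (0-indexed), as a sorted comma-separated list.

[col 0] OZ: children O:{A}, Z:{T} ∪→ {A,T}; cost 1
[col 0] AOZ: children A:{G}, OZ:{A,T} ∪→ {A,G,T}; cost 1
[col 0] HP: children H:{C}, P:{T} ∪→ {C,T}; cost 1
[col 0] AHOPZ: children AOZ:{A,G,T}, HP:{C,T} ∩→ {T}; cost 0
[col 1] OZ: children O:{T}, Z:{T} ∩→ {T}; cost 0
[col 1] AOZ: children A:{T}, OZ:{T} ∩→ {T}; cost 0
[col 1] HP: children H:{C}, P:{C} ∩→ {C}; cost 0
[col 1] AHOPZ: children AOZ:{T}, HP:{C} ∪→ {C,T}; cost 1
[col 2] OZ: children O:{G}, Z:{C} ∪→ {C,G}; cost 1
[col 2] AOZ: children A:{G}, OZ:{C,G} ∩→ {G}; cost 0
[col 2] HP: children H:{T}, P:{G} ∪→ {G,T}; cost 1
[col 2] AHOPZ: children AOZ:{G}, HP:{G,T} ∩→ {G}; cost 0
[col 3] OZ: children O:{T}, Z:{G} ∪→ {G,T}; cost 1
[col 3] AOZ: children A:{A}, OZ:{G,T} ∪→ {A,G,T}; cost 1
[col 3] HP: children H:{C}, P:{A} ∪→ {A,C}; cost 1
[col 3] AHOPZ: children AOZ:{A,G,T}, HP:{A,C} ∩→ {A}; cost 0
per-site changes: [3, 1, 2, 3]; total = 9

A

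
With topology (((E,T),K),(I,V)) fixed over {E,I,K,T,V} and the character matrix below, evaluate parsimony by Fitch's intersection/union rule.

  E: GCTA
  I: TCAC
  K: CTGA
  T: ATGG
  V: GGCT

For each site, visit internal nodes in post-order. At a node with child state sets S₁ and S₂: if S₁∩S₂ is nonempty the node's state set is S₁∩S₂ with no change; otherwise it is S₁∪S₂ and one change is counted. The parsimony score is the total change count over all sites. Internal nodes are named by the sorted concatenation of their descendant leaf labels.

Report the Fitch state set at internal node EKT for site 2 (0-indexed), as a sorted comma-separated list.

[col 0] ET: children E:{G}, T:{A} ∪→ {A,G}; cost 1
[col 0] EKT: children ET:{A,G}, K:{C} ∪→ {A,C,G}; cost 1
[col 0] IV: children I:{T}, V:{G} ∪→ {G,T}; cost 1
[col 0] EIKTV: children EKT:{A,C,G}, IV:{G,T} ∩→ {G}; cost 0
[col 1] ET: children E:{C}, T:{T} ∪→ {C,T}; cost 1
[col 1] EKT: children ET:{C,T}, K:{T} ∩→ {T}; cost 0
[col 1] IV: children I:{C}, V:{G} ∪→ {C,G}; cost 1
[col 1] EIKTV: children EKT:{T}, IV:{C,G} ∪→ {C,G,T}; cost 1
[col 2] ET: children E:{T}, T:{G} ∪→ {G,T}; cost 1
[col 2] EKT: children ET:{G,T}, K:{G} ∩→ {G}; cost 0
[col 2] IV: children I:{A}, V:{C} ∪→ {A,C}; cost 1
[col 2] EIKTV: children EKT:{G}, IV:{A,C} ∪→ {A,C,G}; cost 1
[col 3] ET: children E:{A}, T:{G} ∪→ {A,G}; cost 1
[col 3] EKT: children ET:{A,G}, K:{A} ∩→ {A}; cost 0
[col 3] IV: children I:{C}, V:{T} ∪→ {C,T}; cost 1
[col 3] EIKTV: children EKT:{A}, IV:{C,T} ∪→ {A,C,T}; cost 1
per-site changes: [3, 3, 3, 3]; total = 12

G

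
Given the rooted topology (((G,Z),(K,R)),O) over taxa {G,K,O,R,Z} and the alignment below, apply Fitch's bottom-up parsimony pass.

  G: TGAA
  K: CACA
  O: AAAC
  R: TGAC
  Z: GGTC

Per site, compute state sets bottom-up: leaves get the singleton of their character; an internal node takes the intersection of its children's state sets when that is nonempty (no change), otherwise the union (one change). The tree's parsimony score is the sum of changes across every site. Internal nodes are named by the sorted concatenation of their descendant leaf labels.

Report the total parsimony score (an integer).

9

GZ@0: {T} ∪ {G} = {G,T} (union, +1)
KR@0: {C} ∪ {T} = {C,T} (union, +1)
GKRZ@0: {G,T} ∩ {C,T} = {T} (intersection, +0)
GKORZ@0: {T} ∪ {A} = {A,T} (union, +1)
GZ@1: {G} ∩ {G} = {G} (intersection, +0)
KR@1: {A} ∪ {G} = {A,G} (union, +1)
GKRZ@1: {G} ∩ {A,G} = {G} (intersection, +0)
GKORZ@1: {G} ∪ {A} = {A,G} (union, +1)
GZ@2: {A} ∪ {T} = {A,T} (union, +1)
KR@2: {C} ∪ {A} = {A,C} (union, +1)
GKRZ@2: {A,T} ∩ {A,C} = {A} (intersection, +0)
GKORZ@2: {A} ∩ {A} = {A} (intersection, +0)
GZ@3: {A} ∪ {C} = {A,C} (union, +1)
KR@3: {A} ∪ {C} = {A,C} (union, +1)
GKRZ@3: {A,C} ∩ {A,C} = {A,C} (intersection, +0)
GKORZ@3: {A,C} ∩ {C} = {C} (intersection, +0)
per-site changes: [3, 2, 2, 2]; total = 9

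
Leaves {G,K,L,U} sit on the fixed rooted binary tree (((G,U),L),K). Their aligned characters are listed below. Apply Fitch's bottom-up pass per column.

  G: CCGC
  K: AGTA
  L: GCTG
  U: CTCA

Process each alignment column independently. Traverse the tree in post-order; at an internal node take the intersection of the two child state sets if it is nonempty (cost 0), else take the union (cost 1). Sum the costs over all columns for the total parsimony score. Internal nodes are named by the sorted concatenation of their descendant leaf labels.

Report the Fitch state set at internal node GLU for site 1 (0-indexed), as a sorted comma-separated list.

C

GU@0: {C} ∩ {C} = {C} (intersection, +0)
GLU@0: {C} ∪ {G} = {C,G} (union, +1)
GKLU@0: {C,G} ∪ {A} = {A,C,G} (union, +1)
GU@1: {C} ∪ {T} = {C,T} (union, +1)
GLU@1: {C,T} ∩ {C} = {C} (intersection, +0)
GKLU@1: {C} ∪ {G} = {C,G} (union, +1)
GU@2: {G} ∪ {C} = {C,G} (union, +1)
GLU@2: {C,G} ∪ {T} = {C,G,T} (union, +1)
GKLU@2: {C,G,T} ∩ {T} = {T} (intersection, +0)
GU@3: {C} ∪ {A} = {A,C} (union, +1)
GLU@3: {A,C} ∪ {G} = {A,C,G} (union, +1)
GKLU@3: {A,C,G} ∩ {A} = {A} (intersection, +0)
per-site changes: [2, 2, 2, 2]; total = 8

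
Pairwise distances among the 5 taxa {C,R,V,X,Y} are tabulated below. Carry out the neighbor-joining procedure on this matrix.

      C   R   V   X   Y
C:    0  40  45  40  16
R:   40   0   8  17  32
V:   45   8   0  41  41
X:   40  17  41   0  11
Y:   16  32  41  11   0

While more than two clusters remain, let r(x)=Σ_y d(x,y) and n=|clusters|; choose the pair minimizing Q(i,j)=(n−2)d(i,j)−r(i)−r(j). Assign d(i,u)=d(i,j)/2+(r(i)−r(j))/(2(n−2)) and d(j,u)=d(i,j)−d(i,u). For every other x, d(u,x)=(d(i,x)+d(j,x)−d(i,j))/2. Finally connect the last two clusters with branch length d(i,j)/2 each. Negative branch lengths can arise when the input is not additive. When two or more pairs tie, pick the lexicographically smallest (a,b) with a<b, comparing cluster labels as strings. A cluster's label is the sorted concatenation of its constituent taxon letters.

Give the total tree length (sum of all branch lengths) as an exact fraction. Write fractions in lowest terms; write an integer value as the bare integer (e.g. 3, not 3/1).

iteration 1: select R,V (d=8, Q=-208); attach at lengths (-7/3, 31/3); label the merged cluster RV
  updated: d(C,RV)=77/2, d(RV,X)=25, d(RV,Y)=65/2
iteration 2: select C,Y (d=16, Q=-122); attach at lengths (67/4, -3/4); label the merged cluster CY
  updated: d(CY,RV)=55/2, d(CY,X)=35/2
iteration 3: select CY,RV (d=55/2, Q=-70); attach at lengths (10, 35/2); label the merged cluster CRVY
  updated: d(CRVY,X)=15/2
iteration 4: select CRVY,X (d=15/2); attach at lengths (15/4, 15/4); label the merged cluster CRVXY
final tree: (((C:67/4,Y:-3/4):10,(R:-7/3,V:31/3):35/2):15/4,X:15/4)
total length: 59

59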